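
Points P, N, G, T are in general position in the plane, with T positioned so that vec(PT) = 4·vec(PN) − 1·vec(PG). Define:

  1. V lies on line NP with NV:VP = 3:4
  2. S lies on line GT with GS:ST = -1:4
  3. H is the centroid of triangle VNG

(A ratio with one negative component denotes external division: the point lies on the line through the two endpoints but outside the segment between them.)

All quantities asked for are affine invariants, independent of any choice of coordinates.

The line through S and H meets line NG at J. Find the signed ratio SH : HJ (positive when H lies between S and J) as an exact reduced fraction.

Assign P = (0, 0), N = (1, 0), G = (0, 1), T = (4, -1) — the answer is frame-independent, so this choice is without loss of generality.
1. V lies on line NP with NV:VP = 3:4 ⇒ V = (4/7, 0)
2. S lies on line GT with GS:ST = -1:4 ⇒ S = (-4/3, 5/3)
3. H is the centroid of triangle VNG ⇒ H = (11/21, 1/3)
line SH meets NG at J = (34/33, -1/33)
H = S + t·(J−S) with t = 11/14, so SH:HJ = 11/14:3/14

SH:HJ = 11/3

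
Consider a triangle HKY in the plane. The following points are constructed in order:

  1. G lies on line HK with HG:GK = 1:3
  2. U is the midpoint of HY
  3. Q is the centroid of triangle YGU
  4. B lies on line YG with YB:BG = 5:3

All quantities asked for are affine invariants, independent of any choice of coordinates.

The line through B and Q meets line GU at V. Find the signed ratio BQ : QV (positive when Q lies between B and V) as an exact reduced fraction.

BQ:QV = 1/8

Work in coordinates with H = (0, 0), K = (1, 0), Y = (0, 1).
1. G lies on line HK with HG:GK = 1:3 ⇒ G = (1/4, 0)
2. U is the midpoint of HY ⇒ U = (0, 1/2)
3. Q is the centroid of triangle YGU ⇒ Q = (1/12, 1/2)
4. B lies on line YG with YB:BG = 5:3 ⇒ B = (5/32, 3/8)
line BQ meets GU at V = (-1/2, 3/2)
Q = B + t·(V−B) with t = 1/9, so BQ:QV = 1/9:8/9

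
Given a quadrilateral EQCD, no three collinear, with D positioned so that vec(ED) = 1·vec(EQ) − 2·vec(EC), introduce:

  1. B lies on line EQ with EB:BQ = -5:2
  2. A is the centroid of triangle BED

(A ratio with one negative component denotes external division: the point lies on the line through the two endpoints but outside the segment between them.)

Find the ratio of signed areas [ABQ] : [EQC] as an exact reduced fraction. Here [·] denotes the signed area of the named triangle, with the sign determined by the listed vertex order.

Choose coordinates E = (0, 0), Q = (1, 0), C = (0, 1), D = (1, -2).
1. B lies on line EQ with EB:BQ = -5:2 ⇒ B = (5/3, 0)
2. A is the centroid of triangle BED ⇒ A = (8/9, -2/3)
2·[ABQ] = 4/9, 2·[EQC] = 1
[ABQ]:[EQC] = 4/9:1 = 4/9

[ABQ]:[EQC] = 4/9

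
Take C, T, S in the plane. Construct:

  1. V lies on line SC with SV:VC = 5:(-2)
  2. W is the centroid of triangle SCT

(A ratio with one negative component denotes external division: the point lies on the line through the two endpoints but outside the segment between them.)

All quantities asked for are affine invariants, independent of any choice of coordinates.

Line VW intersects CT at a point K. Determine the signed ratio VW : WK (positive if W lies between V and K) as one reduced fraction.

VW:WK = -3

Choose coordinates C = (0, 0), T = (1, 0), S = (0, 1).
1. V lies on line SC with SV:VC = 5:(-2) ⇒ V = (0, -2/3)
2. W is the centroid of triangle SCT ⇒ W = (1/3, 1/3)
line VW meets CT at K = (2/9, 0)
W = V + t·(K−V) with t = 3/2, so VW:WK = 3/2:-1/2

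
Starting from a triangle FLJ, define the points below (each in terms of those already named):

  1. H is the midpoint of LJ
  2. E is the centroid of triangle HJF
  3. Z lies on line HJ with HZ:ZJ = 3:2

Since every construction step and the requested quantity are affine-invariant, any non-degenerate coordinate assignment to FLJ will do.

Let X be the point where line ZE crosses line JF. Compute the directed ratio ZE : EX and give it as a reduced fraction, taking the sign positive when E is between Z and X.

Work in coordinates with F = (0, 0), L = (1, 0), J = (0, 1).
1. H is the midpoint of LJ ⇒ H = (1/2, 1/2)
2. E is the centroid of triangle HJF ⇒ E = (1/6, 1/2)
3. Z lies on line HJ with HZ:ZJ = 3:2 ⇒ Z = (1/5, 4/5)
line ZE meets JF at X = (0, -1)
E = Z + t·(X−Z) with t = 1/6, so ZE:EX = 1/6:5/6

ZE:EX = 1/5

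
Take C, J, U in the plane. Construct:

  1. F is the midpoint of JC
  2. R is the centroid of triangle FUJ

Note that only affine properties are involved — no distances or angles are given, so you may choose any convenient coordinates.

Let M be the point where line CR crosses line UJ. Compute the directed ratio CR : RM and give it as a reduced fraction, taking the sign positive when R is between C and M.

CR:RM = 5

Assign C = (0, 0), J = (1, 0), U = (0, 1) — the answer is frame-independent, so this choice is without loss of generality.
1. F is the midpoint of JC ⇒ F = (1/2, 0)
2. R is the centroid of triangle FUJ ⇒ R = (1/2, 1/3)
line CR meets UJ at M = (3/5, 2/5)
R = C + t·(M−C) with t = 5/6, so CR:RM = 5/6:1/6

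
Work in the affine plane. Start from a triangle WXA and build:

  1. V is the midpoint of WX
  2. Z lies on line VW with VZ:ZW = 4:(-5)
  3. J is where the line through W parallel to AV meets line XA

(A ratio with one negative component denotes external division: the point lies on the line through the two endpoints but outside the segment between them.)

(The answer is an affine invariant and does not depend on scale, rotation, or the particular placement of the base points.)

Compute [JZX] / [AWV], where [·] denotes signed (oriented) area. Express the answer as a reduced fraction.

Set W = (0, 0), X = (1, 0), A = (0, 1); any affine frame gives the same invariant.
1. V is the midpoint of WX ⇒ V = (1/2, 0)
2. Z lies on line VW with VZ:ZW = 4:(-5) ⇒ Z = (5/2, 0)
3. J is where the line through W parallel to AV meets line XA ⇒ J = (-1, 2)
2·[JZX] = -3, 2·[AWV] = 1/2
[JZX]:[AWV] = -3:1/2 = -6

[JZX]:[AWV] = -6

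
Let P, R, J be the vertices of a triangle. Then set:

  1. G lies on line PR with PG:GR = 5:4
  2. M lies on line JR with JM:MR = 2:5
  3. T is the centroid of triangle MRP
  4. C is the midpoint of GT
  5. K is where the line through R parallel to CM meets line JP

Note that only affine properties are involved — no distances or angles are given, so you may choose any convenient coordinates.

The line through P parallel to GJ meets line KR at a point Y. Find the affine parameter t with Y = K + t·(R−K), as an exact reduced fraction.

t = 125/47

Choose coordinates P = (0, 0), R = (1, 0), J = (0, 1).
1. G lies on line PR with PG:GR = 5:4 ⇒ G = (5/9, 0)
2. M lies on line JR with JM:MR = 2:5 ⇒ M = (2/7, 5/7)
3. T is the centroid of triangle MRP ⇒ T = (3/7, 5/21)
4. C is the midpoint of GT ⇒ C = (31/63, 5/42)
5. K is where the line through R parallel to CM meets line JP ⇒ K = (0, 75/26)
through P parallel to GJ: direction (-5/9, 1); meets KR at Y = (125/47, -225/47)
Y = K + t·(R−K) with t = 125/47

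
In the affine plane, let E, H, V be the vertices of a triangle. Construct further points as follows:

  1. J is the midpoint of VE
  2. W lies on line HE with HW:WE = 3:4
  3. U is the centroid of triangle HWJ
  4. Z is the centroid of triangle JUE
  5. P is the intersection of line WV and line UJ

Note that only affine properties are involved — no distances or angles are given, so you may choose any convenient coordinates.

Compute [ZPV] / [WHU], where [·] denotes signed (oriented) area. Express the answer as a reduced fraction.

[ZPV]:[WHU] = 187/63

Set E = (0, 0), H = (1, 0), V = (0, 1); any affine frame gives the same invariant.
1. J is the midpoint of VE ⇒ J = (0, 1/2)
2. W lies on line HE with HW:WE = 3:4 ⇒ W = (4/7, 0)
3. U is the centroid of triangle HWJ ⇒ U = (11/21, 1/6)
4. Z is the centroid of triangle JUE ⇒ Z = (11/63, 2/9)
5. P is the intersection of line WV and line UJ ⇒ P = (22/49, 3/14)
2·[ZPV] = 187/882, 2·[WHU] = 1/14
[ZPV]:[WHU] = 187/882:1/14 = 187/63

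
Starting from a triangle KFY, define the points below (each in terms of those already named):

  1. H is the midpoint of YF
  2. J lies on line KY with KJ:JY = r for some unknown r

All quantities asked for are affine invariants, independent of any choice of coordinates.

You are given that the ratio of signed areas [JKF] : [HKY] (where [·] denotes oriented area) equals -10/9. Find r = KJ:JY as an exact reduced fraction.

Set K = (0, 0), F = (1, 0), Y = (0, 1); any affine frame gives the same invariant.
1. H is the midpoint of YF ⇒ H = (1/2, 1/2)
2. With KJ:JY = r, write λ = r/(r+1) so J = K + λ·(Y−K); J is affine-linear in λ
Every point depending on J is an affine combination of J and λ-independent points, so each such coordinate is linear in λ; the λ² term in each signed area is a multiple of (Y−K)×(Y−K) = 0, so 2·[JKF] and 2·[HKY] are each linear in λ. Evaluating at λ=0 and λ=1:
  2·[JKF] = λ,   2·[HKY] = -1/2
So [JKF]:[HKY] = (λ) / (-1/2). Setting this equal to -10/9:
  λ = -10/9·(-1/2)  ⇒  λ = 5/9
Then r = λ/(1−λ) = (5/9)/(4/9) = 5/4. Check: with r = 5/4, J = (0, 5/9) and [JKF]:[HKY] = -10/9 as required.

r = 5/4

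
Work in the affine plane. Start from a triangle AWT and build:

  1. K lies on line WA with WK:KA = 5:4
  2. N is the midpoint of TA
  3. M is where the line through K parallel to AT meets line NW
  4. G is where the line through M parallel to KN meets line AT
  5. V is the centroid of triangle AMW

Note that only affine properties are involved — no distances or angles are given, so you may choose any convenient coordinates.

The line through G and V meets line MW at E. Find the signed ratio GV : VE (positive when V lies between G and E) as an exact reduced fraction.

GV:VE = -8/3

Work in coordinates with A = (0, 0), W = (1, 0), T = (0, 1).
1. K lies on line WA with WK:KA = 5:4 ⇒ K = (4/9, 0)
2. N is the midpoint of TA ⇒ N = (0, 1/2)
3. M is where the line through K parallel to AT meets line NW ⇒ M = (4/9, 5/18)
4. G is where the line through M parallel to KN meets line AT ⇒ G = (0, 7/9)
5. V is the centroid of triangle AMW ⇒ V = (13/27, 5/54)
line GV meets MW at E = (65/216, 151/432)
V = G + t·(E−G) with t = 8/5, so GV:VE = 8/5:-3/5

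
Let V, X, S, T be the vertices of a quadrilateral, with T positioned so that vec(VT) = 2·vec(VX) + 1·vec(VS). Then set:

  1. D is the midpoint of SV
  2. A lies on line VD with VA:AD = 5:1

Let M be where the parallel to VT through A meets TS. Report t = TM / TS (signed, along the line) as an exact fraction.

Assign V = (0, 0), X = (1, 0), S = (0, 1), T = (2, 1) — the answer is frame-independent, so this choice is without loss of generality.
1. D is the midpoint of SV ⇒ D = (0, 1/2)
2. A lies on line VD with VA:AD = 5:1 ⇒ A = (0, 5/12)
through A parallel to VT: direction (2, 1); meets TS at M = (7/6, 1)
M = T + t·(S−T) with t = 5/12

t = 5/12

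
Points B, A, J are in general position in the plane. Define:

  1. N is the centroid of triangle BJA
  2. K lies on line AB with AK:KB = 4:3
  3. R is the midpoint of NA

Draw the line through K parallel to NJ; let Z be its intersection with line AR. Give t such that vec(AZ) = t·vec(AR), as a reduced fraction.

Choose coordinates B = (0, 0), A = (1, 0), J = (0, 1).
1. N is the centroid of triangle BJA ⇒ N = (1/3, 1/3)
2. K lies on line AB with AK:KB = 4:3 ⇒ K = (3/7, 0)
3. R is the midpoint of NA ⇒ R = (2/3, 1/6)
through K parallel to NJ: direction (-1/3, 2/3); meets AR at Z = (5/21, 8/21)
Z = A + t·(R−A) with t = 16/7

t = 16/7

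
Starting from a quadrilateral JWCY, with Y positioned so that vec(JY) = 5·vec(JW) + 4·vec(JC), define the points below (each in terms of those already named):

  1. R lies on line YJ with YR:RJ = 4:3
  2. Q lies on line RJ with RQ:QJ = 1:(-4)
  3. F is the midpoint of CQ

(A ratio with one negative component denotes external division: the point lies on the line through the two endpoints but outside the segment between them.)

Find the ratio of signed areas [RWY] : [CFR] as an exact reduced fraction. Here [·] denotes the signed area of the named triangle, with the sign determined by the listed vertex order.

Choose coordinates J = (0, 0), W = (1, 0), C = (0, 1), Y = (5, 4).
1. R lies on line YJ with YR:RJ = 4:3 ⇒ R = (15/7, 12/7)
2. Q lies on line RJ with RQ:QJ = 1:(-4) ⇒ Q = (20/7, 16/7)
3. F is the midpoint of CQ ⇒ F = (10/7, 23/14)
2·[RWY] = 16/7, 2·[CFR] = -5/14
[RWY]:[CFR] = 16/7:-5/14 = -32/5

[RWY]:[CFR] = -32/5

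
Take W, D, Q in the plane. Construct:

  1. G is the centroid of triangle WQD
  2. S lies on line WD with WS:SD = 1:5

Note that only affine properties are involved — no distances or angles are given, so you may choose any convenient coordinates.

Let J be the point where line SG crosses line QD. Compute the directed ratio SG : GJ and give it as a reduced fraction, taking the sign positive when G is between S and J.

Assign W = (0, 0), D = (1, 0), Q = (0, 1) — the answer is frame-independent, so this choice is without loss of generality.
1. G is the centroid of triangle WQD ⇒ G = (1/3, 1/3)
2. S lies on line WD with WS:SD = 1:5 ⇒ S = (1/6, 0)
line SG meets QD at J = (4/9, 5/9)
G = S + t·(J−S) with t = 3/5, so SG:GJ = 3/5:2/5

SG:GJ = 3/2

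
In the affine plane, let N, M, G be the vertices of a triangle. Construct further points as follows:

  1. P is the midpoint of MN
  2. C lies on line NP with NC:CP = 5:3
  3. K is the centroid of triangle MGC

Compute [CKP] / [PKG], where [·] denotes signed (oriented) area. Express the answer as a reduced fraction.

[CKP]:[PKG] = -3/5

Assign N = (0, 0), M = (1, 0), G = (0, 1) — the answer is frame-independent, so this choice is without loss of generality.
1. P is the midpoint of MN ⇒ P = (1/2, 0)
2. C lies on line NP with NC:CP = 5:3 ⇒ C = (5/16, 0)
3. K is the centroid of triangle MGC ⇒ K = (7/16, 1/3)
2·[CKP] = -1/16, 2·[PKG] = 5/48
[CKP]:[PKG] = -1/16:5/48 = -3/5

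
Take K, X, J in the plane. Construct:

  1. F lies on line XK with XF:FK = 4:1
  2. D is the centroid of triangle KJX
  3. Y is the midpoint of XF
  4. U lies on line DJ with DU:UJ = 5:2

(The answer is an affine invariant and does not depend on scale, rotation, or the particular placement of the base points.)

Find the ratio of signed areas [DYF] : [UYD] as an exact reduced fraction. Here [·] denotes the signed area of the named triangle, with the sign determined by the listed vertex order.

[DYF]:[UYD] = 14/5

Assign K = (0, 0), X = (1, 0), J = (0, 1) — the answer is frame-independent, so this choice is without loss of generality.
1. F lies on line XK with XF:FK = 4:1 ⇒ F = (1/5, 0)
2. D is the centroid of triangle KJX ⇒ D = (1/3, 1/3)
3. Y is the midpoint of XF ⇒ Y = (3/5, 0)
4. U lies on line DJ with DU:UJ = 5:2 ⇒ U = (2/21, 17/21)
2·[DYF] = -2/15, 2·[UYD] = -1/21
[DYF]:[UYD] = -2/15:-1/21 = 14/5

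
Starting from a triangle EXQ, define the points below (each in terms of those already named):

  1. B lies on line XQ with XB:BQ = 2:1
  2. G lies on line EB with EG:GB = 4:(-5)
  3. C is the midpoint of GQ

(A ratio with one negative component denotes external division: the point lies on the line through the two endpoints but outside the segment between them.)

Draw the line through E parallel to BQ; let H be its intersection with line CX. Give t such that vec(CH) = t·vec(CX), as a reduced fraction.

Work in coordinates with E = (0, 0), X = (1, 0), Q = (0, 1).
1. B lies on line XQ with XB:BQ = 2:1 ⇒ B = (1/3, 2/3)
2. G lies on line EB with EG:GB = 4:(-5) ⇒ G = (-4/3, -8/3)
3. C is the midpoint of GQ ⇒ C = (-2/3, -5/6)
through E parallel to BQ: direction (-1/3, 1/3); meets CX at H = (1/3, -1/3)
H = C + t·(X−C) with t = 3/5

t = 3/5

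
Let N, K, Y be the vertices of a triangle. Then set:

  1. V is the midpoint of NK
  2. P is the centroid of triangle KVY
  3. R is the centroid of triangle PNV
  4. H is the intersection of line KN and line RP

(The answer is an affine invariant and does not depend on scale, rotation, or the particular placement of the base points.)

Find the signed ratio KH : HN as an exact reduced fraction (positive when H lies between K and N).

KH:HN = 3

Choose coordinates N = (0, 0), K = (1, 0), Y = (0, 1).
1. V is the midpoint of NK ⇒ V = (1/2, 0)
2. P is the centroid of triangle KVY ⇒ P = (1/2, 1/3)
3. R is the centroid of triangle PNV ⇒ R = (1/3, 1/9)
4. H is the intersection of line KN and line RP ⇒ H = (1/4, 0)
H = K + t·(N−K) with t = 3/4, so KH:HN = t:(1−t) = 3/4:1/4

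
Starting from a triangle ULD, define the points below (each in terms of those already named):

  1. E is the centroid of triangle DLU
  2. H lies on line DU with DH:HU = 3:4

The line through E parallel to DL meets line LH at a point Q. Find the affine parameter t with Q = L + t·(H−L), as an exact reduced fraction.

t = 7/9

Choose coordinates U = (0, 0), L = (1, 0), D = (0, 1).
1. E is the centroid of triangle DLU ⇒ E = (1/3, 1/3)
2. H lies on line DU with DH:HU = 3:4 ⇒ H = (0, 4/7)
through E parallel to DL: direction (1, -1); meets LH at Q = (2/9, 4/9)
Q = L + t·(H−L) with t = 7/9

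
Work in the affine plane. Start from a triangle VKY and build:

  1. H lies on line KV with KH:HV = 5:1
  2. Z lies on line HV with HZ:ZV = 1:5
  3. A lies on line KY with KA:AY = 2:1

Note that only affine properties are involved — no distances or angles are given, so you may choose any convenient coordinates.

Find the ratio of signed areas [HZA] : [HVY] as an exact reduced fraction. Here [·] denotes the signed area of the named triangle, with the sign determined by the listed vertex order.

Set V = (0, 0), K = (1, 0), Y = (0, 1); any affine frame gives the same invariant.
1. H lies on line KV with KH:HV = 5:1 ⇒ H = (1/6, 0)
2. Z lies on line HV with HZ:ZV = 1:5 ⇒ Z = (5/36, 0)
3. A lies on line KY with KA:AY = 2:1 ⇒ A = (1/3, 2/3)
2·[HZA] = -1/54, 2·[HVY] = -1/6
[HZA]:[HVY] = -1/54:-1/6 = 1/9

[HZA]:[HVY] = 1/9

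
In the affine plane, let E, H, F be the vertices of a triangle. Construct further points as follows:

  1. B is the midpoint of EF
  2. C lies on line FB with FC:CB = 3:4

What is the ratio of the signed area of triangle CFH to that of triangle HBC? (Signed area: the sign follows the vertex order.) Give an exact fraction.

[CFH]:[HBC] = 3/4

Assign E = (0, 0), H = (1, 0), F = (0, 1) — the answer is frame-independent, so this choice is without loss of generality.
1. B is the midpoint of EF ⇒ B = (0, 1/2)
2. C lies on line FB with FC:CB = 3:4 ⇒ C = (0, 11/14)
2·[CFH] = -3/14, 2·[HBC] = -2/7
[CFH]:[HBC] = -3/14:-2/7 = 3/4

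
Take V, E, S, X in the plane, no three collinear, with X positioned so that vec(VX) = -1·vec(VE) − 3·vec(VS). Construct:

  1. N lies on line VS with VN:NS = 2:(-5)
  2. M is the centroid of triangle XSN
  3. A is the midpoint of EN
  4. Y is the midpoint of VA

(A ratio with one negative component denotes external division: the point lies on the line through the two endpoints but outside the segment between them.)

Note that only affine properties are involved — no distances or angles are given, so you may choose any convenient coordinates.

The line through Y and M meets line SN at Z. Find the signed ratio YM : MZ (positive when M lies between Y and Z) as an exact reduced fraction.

Choose coordinates V = (0, 0), E = (1, 0), S = (0, 1), X = (-1, -3).
1. N lies on line VS with VN:NS = 2:(-5) ⇒ N = (0, -2/3)
2. M is the centroid of triangle XSN ⇒ M = (-1/3, -8/9)
3. A is the midpoint of EN ⇒ A = (1/2, -1/3)
4. Y is the midpoint of VA ⇒ Y = (1/4, -1/6)
line YM meets SN at Z = (0, -10/21)
M = Y + t·(Z−Y) with t = 7/3, so YM:MZ = 7/3:-4/3

YM:MZ = -7/4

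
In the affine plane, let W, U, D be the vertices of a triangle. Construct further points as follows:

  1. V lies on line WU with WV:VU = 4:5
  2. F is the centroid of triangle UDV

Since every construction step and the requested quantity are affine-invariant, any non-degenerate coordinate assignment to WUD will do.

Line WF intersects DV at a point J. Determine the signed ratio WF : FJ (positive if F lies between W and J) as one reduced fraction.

Assign W = (0, 0), U = (1, 0), D = (0, 1) — the answer is frame-independent, so this choice is without loss of generality.
1. V lies on line WU with WV:VU = 4:5 ⇒ V = (4/9, 0)
2. F is the centroid of triangle UDV ⇒ F = (13/27, 1/3)
line WF meets DV at J = (52/153, 4/17)
F = W + t·(J−W) with t = 17/12, so WF:FJ = 17/12:-5/12

WF:FJ = -17/5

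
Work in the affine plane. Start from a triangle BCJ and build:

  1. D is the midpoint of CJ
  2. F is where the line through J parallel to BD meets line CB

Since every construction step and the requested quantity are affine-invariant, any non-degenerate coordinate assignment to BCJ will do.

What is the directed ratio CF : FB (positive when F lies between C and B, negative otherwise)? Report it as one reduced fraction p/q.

Assign B = (0, 0), C = (1, 0), J = (0, 1) — the answer is frame-independent, so this choice is without loss of generality.
1. D is the midpoint of CJ ⇒ D = (1/2, 1/2)
2. F is where the line through J parallel to BD meets line CB ⇒ F = (-1, 0)
F = C + t·(B−C) with t = 2, so CF:FB = t:(1−t) = 2:-1

CF:FB = -2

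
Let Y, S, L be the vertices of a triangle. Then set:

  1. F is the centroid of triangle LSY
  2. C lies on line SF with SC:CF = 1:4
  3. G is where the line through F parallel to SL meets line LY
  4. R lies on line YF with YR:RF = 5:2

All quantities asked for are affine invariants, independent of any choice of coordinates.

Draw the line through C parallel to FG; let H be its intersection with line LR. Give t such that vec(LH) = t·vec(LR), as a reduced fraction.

Work in coordinates with Y = (0, 0), S = (1, 0), L = (0, 1).
1. F is the centroid of triangle LSY ⇒ F = (1/3, 1/3)
2. C lies on line SF with SC:CF = 1:4 ⇒ C = (13/15, 1/15)
3. G is where the line through F parallel to SL meets line LY ⇒ G = (0, 2/3)
4. R lies on line YF with YR:RF = 5:2 ⇒ R = (5/21, 5/21)
through C parallel to FG: direction (-1/3, 1/3); meets LR at H = (1/33, 149/165)
H = L + t·(R−L) with t = 7/55

t = 7/55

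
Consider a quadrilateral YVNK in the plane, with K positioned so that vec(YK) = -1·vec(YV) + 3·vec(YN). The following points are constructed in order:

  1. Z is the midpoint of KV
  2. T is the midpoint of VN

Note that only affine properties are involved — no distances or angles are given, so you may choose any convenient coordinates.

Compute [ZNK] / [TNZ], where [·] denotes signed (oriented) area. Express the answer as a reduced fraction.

Set Y = (0, 0), V = (1, 0), N = (0, 1), K = (-1, 3); any affine frame gives the same invariant.
1. Z is the midpoint of KV ⇒ Z = (0, 3/2)
2. T is the midpoint of VN ⇒ T = (1/2, 1/2)
2·[ZNK] = -1/2, 2·[TNZ] = -1/4
[ZNK]:[TNZ] = -1/2:-1/4 = 2

[ZNK]:[TNZ] = 2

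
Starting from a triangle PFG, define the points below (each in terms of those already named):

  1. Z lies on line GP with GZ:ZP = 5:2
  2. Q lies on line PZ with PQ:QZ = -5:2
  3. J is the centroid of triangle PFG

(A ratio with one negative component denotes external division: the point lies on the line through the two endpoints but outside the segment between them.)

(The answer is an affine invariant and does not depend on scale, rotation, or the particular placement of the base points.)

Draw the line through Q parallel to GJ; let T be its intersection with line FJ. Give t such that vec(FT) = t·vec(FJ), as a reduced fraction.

t = 32/21

Choose coordinates P = (0, 0), F = (1, 0), G = (0, 1).
1. Z lies on line GP with GZ:ZP = 5:2 ⇒ Z = (0, 2/7)
2. Q lies on line PZ with PQ:QZ = -5:2 ⇒ Q = (0, 10/21)
3. J is the centroid of triangle PFG ⇒ J = (1/3, 1/3)
through Q parallel to GJ: direction (1/3, -2/3); meets FJ at T = (-1/63, 32/63)
T = F + t·(J−F) with t = 32/21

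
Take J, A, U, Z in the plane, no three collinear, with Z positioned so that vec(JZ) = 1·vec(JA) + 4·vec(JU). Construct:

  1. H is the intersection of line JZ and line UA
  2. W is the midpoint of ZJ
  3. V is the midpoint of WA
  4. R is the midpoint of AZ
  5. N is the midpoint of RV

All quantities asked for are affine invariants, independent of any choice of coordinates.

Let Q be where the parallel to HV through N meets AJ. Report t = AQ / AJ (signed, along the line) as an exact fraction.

t = 17/4

Work in coordinates with J = (0, 0), A = (1, 0), U = (0, 1), Z = (1, 4).
1. H is the intersection of line JZ and line UA ⇒ H = (1/5, 4/5)
2. W is the midpoint of ZJ ⇒ W = (1/2, 2)
3. V is the midpoint of WA ⇒ V = (3/4, 1)
4. R is the midpoint of AZ ⇒ R = (1, 2)
5. N is the midpoint of RV ⇒ N = (7/8, 3/2)
through N parallel to HV: direction (11/20, 1/5); meets AJ at Q = (-13/4, 0)
Q = A + t·(J−A) with t = 17/4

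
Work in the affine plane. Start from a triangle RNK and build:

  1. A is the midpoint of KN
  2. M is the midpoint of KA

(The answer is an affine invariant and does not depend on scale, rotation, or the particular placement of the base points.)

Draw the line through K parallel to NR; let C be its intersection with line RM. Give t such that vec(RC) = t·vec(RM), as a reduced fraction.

t = 4/3

Work in coordinates with R = (0, 0), N = (1, 0), K = (0, 1).
1. A is the midpoint of KN ⇒ A = (1/2, 1/2)
2. M is the midpoint of KA ⇒ M = (1/4, 3/4)
through K parallel to NR: direction (-1, 0); meets RM at C = (1/3, 1)
C = R + t·(M−R) with t = 4/3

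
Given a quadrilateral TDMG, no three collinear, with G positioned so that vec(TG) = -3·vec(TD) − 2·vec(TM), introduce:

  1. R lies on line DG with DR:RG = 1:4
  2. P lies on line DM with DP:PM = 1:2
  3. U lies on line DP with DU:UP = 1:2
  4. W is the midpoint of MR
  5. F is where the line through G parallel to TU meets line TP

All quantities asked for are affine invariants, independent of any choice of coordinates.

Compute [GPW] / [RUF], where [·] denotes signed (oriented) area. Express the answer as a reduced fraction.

Set T = (0, 0), D = (1, 0), M = (0, 1), G = (-3, -2); any affine frame gives the same invariant.
1. R lies on line DG with DR:RG = 1:4 ⇒ R = (1/5, -2/5)
2. P lies on line DM with DP:PM = 1:2 ⇒ P = (2/3, 1/3)
3. U lies on line DP with DU:UP = 1:2 ⇒ U = (8/9, 1/9)
4. W is the midpoint of MR ⇒ W = (1/10, 3/10)
5. F is where the line through G parallel to TU meets line TP ⇒ F = (-13/3, -13/6)
2·[GPW] = 6/5, 2·[RUF] = 11/10
[GPW]:[RUF] = 6/5:11/10 = 12/11

[GPW]:[RUF] = 12/11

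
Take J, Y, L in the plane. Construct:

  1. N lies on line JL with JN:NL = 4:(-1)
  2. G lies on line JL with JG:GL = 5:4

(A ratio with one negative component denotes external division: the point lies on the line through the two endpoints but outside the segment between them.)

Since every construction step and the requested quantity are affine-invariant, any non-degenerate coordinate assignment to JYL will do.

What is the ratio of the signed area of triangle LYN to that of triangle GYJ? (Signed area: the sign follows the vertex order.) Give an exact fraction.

[LYN]:[GYJ] = -3/5

Assign J = (0, 0), Y = (1, 0), L = (0, 1) — the answer is frame-independent, so this choice is without loss of generality.
1. N lies on line JL with JN:NL = 4:(-1) ⇒ N = (0, 4/3)
2. G lies on line JL with JG:GL = 5:4 ⇒ G = (0, 5/9)
2·[LYN] = 1/3, 2·[GYJ] = -5/9
[LYN]:[GYJ] = 1/3:-5/9 = -3/5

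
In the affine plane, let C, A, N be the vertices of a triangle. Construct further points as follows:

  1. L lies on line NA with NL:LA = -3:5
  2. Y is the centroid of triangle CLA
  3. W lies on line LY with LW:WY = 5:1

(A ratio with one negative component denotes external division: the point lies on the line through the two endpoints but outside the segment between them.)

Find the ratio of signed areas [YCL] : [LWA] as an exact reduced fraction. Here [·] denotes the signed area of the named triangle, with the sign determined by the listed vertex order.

Assign C = (0, 0), A = (1, 0), N = (0, 1) — the answer is frame-independent, so this choice is without loss of generality.
1. L lies on line NA with NL:LA = -3:5 ⇒ L = (-3/2, 5/2)
2. Y is the centroid of triangle CLA ⇒ Y = (-1/6, 5/6)
3. W lies on line LY with LW:WY = 5:1 ⇒ W = (-7/18, 10/9)
2·[YCL] = -5/6, 2·[LWA] = 25/36
[YCL]:[LWA] = -5/6:25/36 = -6/5

[YCL]:[LWA] = -6/5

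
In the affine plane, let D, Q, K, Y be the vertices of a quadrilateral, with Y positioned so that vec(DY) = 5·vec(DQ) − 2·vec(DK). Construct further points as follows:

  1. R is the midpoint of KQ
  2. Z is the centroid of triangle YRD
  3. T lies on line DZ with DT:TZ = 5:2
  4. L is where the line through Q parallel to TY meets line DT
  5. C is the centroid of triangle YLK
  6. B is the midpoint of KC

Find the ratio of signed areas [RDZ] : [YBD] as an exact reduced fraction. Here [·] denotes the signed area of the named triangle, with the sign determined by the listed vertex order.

Assign D = (0, 0), Q = (1, 0), K = (0, 1), Y = (5, -2) — the answer is frame-independent, so this choice is without loss of generality.
1. R is the midpoint of KQ ⇒ R = (1/2, 1/2)
2. Z is the centroid of triangle YRD ⇒ Z = (11/6, -1/2)
3. T lies on line DZ with DT:TZ = 5:2 ⇒ T = (55/42, -5/14)
4. L is where the line through Q parallel to TY meets line DT ⇒ L = (253/98, -69/98)
5. C is the centroid of triangle YLK ⇒ C = (743/294, -167/294)
6. B is the midpoint of KC ⇒ B = (743/588, 127/588)
2·[RDZ] = 7/6, 2·[YBD] = 101/28
[RDZ]:[YBD] = 7/6:101/28 = 98/303

[RDZ]:[YBD] = 98/303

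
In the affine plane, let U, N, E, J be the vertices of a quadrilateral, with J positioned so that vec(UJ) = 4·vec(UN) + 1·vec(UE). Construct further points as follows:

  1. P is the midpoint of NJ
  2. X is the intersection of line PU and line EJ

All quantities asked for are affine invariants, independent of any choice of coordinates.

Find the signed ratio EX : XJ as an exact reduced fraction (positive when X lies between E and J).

EX:XJ = -5

Work in coordinates with U = (0, 0), N = (1, 0), E = (0, 1), J = (4, 1).
1. P is the midpoint of NJ ⇒ P = (5/2, 1/2)
2. X is the intersection of line PU and line EJ ⇒ X = (5, 1)
X = E + t·(J−E) with t = 5/4, so EX:XJ = t:(1−t) = 5/4:-1/4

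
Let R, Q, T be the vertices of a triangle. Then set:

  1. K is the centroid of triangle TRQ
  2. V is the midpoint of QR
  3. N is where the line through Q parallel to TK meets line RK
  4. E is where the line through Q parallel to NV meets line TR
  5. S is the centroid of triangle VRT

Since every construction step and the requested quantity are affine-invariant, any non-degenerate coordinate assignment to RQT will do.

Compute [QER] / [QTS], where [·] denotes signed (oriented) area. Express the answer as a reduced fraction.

[QER]:[QTS] = -8

Work in coordinates with R = (0, 0), Q = (1, 0), T = (0, 1).
1. K is the centroid of triangle TRQ ⇒ K = (1/3, 1/3)
2. V is the midpoint of QR ⇒ V = (1/2, 0)
3. N is where the line through Q parallel to TK meets line RK ⇒ N = (2/3, 2/3)
4. E is where the line through Q parallel to NV meets line TR ⇒ E = (0, -4)
5. S is the centroid of triangle VRT ⇒ S = (1/6, 1/3)
2·[QER] = -4, 2·[QTS] = 1/2
[QER]:[QTS] = -4:1/2 = -8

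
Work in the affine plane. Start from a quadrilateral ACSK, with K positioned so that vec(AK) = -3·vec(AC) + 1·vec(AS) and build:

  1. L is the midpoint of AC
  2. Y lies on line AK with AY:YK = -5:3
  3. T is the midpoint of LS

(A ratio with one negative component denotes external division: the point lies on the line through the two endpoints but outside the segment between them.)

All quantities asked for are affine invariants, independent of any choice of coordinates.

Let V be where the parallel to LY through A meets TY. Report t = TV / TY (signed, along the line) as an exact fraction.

Assign A = (0, 0), C = (1, 0), S = (0, 1), K = (-3, 1) — the answer is frame-independent, so this choice is without loss of generality.
1. L is the midpoint of AC ⇒ L = (1/2, 0)
2. Y lies on line AK with AY:YK = -5:3 ⇒ Y = (-15/2, 5/2)
3. T is the midpoint of LS ⇒ T = (1/4, 1/2)
through A parallel to LY: direction (-8, 5/2); meets TY at V = (-280/27, 175/54)
V = T + t·(Y−T) with t = 37/27

t = 37/27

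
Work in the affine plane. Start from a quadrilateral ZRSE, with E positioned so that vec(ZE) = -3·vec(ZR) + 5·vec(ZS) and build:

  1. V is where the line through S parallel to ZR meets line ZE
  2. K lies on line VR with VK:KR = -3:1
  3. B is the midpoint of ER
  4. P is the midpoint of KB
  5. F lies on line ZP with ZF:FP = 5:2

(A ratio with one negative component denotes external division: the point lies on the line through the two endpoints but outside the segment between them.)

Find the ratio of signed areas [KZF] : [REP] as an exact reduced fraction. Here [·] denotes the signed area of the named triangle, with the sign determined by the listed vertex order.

Assign Z = (0, 0), R = (1, 0), S = (0, 1), E = (-3, 5) — the answer is frame-independent, so this choice is without loss of generality.
1. V is where the line through S parallel to ZR meets line ZE ⇒ V = (-3/5, 1)
2. K lies on line VR with VK:KR = -3:1 ⇒ K = (9/5, -1/2)
3. B is the midpoint of ER ⇒ B = (-1, 5/2)
4. P is the midpoint of KB ⇒ P = (2/5, 1)
5. F lies on line ZP with ZF:FP = 5:2 ⇒ F = (2/7, 5/7)
2·[KZF] = -10/7, 2·[REP] = -1
[KZF]:[REP] = -10/7:-1 = 10/7

[KZF]:[REP] = 10/7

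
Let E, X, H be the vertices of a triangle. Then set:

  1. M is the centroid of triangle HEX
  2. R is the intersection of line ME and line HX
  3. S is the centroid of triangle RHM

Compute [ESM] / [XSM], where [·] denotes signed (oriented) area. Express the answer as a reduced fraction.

[ESM]:[XSM] = -2/3

Assign E = (0, 0), X = (1, 0), H = (0, 1) — the answer is frame-independent, so this choice is without loss of generality.
1. M is the centroid of triangle HEX ⇒ M = (1/3, 1/3)
2. R is the intersection of line ME and line HX ⇒ R = (1/2, 1/2)
3. S is the centroid of triangle RHM ⇒ S = (5/18, 11/18)
2·[ESM] = -1/9, 2·[XSM] = 1/6
[ESM]:[XSM] = -1/9:1/6 = -2/3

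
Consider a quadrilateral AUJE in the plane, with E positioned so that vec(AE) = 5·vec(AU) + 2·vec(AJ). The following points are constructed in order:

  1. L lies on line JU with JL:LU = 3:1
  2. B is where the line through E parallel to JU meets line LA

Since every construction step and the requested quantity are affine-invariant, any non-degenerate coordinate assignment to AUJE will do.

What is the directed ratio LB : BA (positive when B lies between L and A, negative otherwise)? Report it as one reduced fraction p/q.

LB:BA = -6/7

Assign A = (0, 0), U = (1, 0), J = (0, 1), E = (5, 2) — the answer is frame-independent, so this choice is without loss of generality.
1. L lies on line JU with JL:LU = 3:1 ⇒ L = (3/4, 1/4)
2. B is where the line through E parallel to JU meets line LA ⇒ B = (21/4, 7/4)
B = L + t·(A−L) with t = -6, so LB:BA = t:(1−t) = -6:7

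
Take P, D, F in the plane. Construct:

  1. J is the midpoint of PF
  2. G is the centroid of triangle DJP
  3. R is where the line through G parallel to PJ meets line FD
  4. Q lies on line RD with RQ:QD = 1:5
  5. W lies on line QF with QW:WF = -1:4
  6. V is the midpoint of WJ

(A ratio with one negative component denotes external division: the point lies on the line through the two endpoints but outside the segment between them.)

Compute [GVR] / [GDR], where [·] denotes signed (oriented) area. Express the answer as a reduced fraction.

[GVR]:[GDR] = -1/18

Set P = (0, 0), D = (1, 0), F = (0, 1); any affine frame gives the same invariant.
1. J is the midpoint of PF ⇒ J = (0, 1/2)
2. G is the centroid of triangle DJP ⇒ G = (1/3, 1/6)
3. R is where the line through G parallel to PJ meets line FD ⇒ R = (1/3, 2/3)
4. Q lies on line RD with RQ:QD = 1:5 ⇒ Q = (4/9, 5/9)
5. W lies on line QF with QW:WF = -1:4 ⇒ W = (16/27, 11/27)
6. V is the midpoint of WJ ⇒ V = (8/27, 49/108)
2·[GVR] = -1/54, 2·[GDR] = 1/3
[GVR]:[GDR] = -1/54:1/3 = -1/18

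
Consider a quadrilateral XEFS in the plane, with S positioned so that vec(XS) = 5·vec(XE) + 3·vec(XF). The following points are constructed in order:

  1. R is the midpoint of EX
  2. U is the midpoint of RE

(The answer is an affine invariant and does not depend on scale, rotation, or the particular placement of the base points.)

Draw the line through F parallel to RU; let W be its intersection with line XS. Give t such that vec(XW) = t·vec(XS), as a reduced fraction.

t = 1/3

Work in coordinates with X = (0, 0), E = (1, 0), F = (0, 1), S = (5, 3).
1. R is the midpoint of EX ⇒ R = (1/2, 0)
2. U is the midpoint of RE ⇒ U = (3/4, 0)
through F parallel to RU: direction (1/4, 0); meets XS at W = (5/3, 1)
W = X + t·(S−X) with t = 1/3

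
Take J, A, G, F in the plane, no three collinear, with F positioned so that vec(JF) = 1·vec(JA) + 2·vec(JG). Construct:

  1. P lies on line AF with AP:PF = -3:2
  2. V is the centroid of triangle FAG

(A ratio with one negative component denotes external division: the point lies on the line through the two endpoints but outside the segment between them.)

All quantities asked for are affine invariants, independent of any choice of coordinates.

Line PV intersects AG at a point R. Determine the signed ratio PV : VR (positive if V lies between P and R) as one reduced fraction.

PV:VR = 8

Choose coordinates J = (0, 0), A = (1, 0), G = (0, 1), F = (1, 2).
1. P lies on line AF with AP:PF = -3:2 ⇒ P = (1, 6)
2. V is the centroid of triangle FAG ⇒ V = (2/3, 1)
line PV meets AG at R = (5/8, 3/8)
V = P + t·(R−P) with t = 8/9, so PV:VR = 8/9:1/9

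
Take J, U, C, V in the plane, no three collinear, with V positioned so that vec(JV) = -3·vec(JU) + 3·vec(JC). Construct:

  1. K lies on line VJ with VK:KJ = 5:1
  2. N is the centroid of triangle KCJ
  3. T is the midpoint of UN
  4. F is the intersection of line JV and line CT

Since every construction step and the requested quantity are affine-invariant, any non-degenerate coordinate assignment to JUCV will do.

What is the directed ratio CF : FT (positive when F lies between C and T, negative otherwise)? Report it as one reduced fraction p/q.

Set J = (0, 0), U = (1, 0), C = (0, 1), V = (-3, 3); any affine frame gives the same invariant.
1. K lies on line VJ with VK:KJ = 5:1 ⇒ K = (-1/2, 1/2)
2. N is the centroid of triangle KCJ ⇒ N = (-1/6, 1/2)
3. T is the midpoint of UN ⇒ T = (5/12, 1/4)
4. F is the intersection of line JV and line CT ⇒ F = (5/4, -5/4)
F = C + t·(T−C) with t = 3, so CF:FT = t:(1−t) = 3:-2

CF:FT = -3/2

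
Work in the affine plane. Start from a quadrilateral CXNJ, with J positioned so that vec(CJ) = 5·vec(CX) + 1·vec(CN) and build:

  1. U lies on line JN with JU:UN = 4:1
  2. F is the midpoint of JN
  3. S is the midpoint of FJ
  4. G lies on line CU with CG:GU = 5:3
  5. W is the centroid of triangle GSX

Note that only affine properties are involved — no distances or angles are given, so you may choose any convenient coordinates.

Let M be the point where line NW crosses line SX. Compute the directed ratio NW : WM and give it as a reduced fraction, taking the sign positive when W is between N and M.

Set C = (0, 0), X = (1, 0), N = (0, 1), J = (5, 1); any affine frame gives the same invariant.
1. U lies on line JN with JU:UN = 4:1 ⇒ U = (1, 1)
2. F is the midpoint of JN ⇒ F = (5/2, 1)
3. S is the midpoint of FJ ⇒ S = (15/4, 1)
4. G lies on line CU with CG:GU = 5:3 ⇒ G = (5/8, 5/8)
5. W is the centroid of triangle GSX ⇒ W = (43/24, 13/24)
line NW meets SX at M = (645/293, 128/293)
W = N + t·(M−N) with t = 293/360, so NW:WM = 293/360:67/360

NW:WM = 293/67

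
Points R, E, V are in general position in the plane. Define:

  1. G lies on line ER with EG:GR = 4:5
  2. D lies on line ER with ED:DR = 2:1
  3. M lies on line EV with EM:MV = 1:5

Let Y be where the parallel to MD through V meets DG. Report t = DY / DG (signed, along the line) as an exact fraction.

Choose coordinates R = (0, 0), E = (1, 0), V = (0, 1).
1. G lies on line ER with EG:GR = 4:5 ⇒ G = (5/9, 0)
2. D lies on line ER with ED:DR = 2:1 ⇒ D = (1/3, 0)
3. M lies on line EV with EM:MV = 1:5 ⇒ M = (5/6, 1/6)
through V parallel to MD: direction (-1/2, -1/6); meets DG at Y = (-3, 0)
Y = D + t·(G−D) with t = -15

t = -15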